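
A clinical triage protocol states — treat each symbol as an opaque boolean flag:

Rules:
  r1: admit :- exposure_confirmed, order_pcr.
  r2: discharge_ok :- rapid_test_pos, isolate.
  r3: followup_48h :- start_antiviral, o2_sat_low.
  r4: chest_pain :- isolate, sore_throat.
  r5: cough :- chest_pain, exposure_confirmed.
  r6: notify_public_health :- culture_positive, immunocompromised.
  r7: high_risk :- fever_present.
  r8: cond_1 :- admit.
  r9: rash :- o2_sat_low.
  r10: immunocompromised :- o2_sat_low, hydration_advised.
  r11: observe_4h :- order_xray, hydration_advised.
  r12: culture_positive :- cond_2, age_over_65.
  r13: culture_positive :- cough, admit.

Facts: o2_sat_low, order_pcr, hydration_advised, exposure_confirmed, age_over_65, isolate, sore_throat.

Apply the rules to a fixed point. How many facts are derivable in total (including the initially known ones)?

Round 1 fires r1, r4, r9, r10, giving admit, chest_pain, rash, immunocompromised.
Round 2 fires r5, r8, giving cough, cond_1.
Round 3 fires r13, giving culture_positive.
Round 4 fires r6, giving notify_public_health.
Closure: {admit, age_over_65, chest_pain, cond_1, cough, culture_positive, exposure_confirmed, hydration_advised, immunocompromised, isolate, notify_public_health, o2_sat_low, order_pcr, rash, sore_throat} — 15 facts.

15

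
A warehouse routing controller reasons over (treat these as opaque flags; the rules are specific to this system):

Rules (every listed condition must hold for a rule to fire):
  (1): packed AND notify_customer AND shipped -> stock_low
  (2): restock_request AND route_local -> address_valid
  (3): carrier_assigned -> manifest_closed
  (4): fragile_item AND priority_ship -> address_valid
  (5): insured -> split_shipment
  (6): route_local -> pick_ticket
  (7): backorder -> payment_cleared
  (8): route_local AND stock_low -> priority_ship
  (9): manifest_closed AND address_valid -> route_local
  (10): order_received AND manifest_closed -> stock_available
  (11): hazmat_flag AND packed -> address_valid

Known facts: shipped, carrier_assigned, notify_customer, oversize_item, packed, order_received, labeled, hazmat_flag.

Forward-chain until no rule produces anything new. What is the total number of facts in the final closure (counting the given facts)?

[1] (1) [packed AND notify_customer AND shipped -> stock_low]; (3) [carrier_assigned -> manifest_closed]; (11) [hazmat_flag AND packed -> address_valid]. ⇒ new: stock_low, manifest_closed, address_valid.
[2] (9) [manifest_closed AND address_valid -> route_local]; (10) [order_received AND manifest_closed -> stock_available]. ⇒ new: route_local, stock_available.
[3] (6) [route_local -> pick_ticket]; (8) [route_local AND stock_low -> priority_ship]. ⇒ new: pick_ticket, priority_ship.
Closure: {address_valid, carrier_assigned, hazmat_flag, labeled, manifest_closed, notify_customer, order_received, oversize_item, packed, pick_ticket, priority_ship, route_local, shipped, stock_available, stock_low} — 15 facts.

15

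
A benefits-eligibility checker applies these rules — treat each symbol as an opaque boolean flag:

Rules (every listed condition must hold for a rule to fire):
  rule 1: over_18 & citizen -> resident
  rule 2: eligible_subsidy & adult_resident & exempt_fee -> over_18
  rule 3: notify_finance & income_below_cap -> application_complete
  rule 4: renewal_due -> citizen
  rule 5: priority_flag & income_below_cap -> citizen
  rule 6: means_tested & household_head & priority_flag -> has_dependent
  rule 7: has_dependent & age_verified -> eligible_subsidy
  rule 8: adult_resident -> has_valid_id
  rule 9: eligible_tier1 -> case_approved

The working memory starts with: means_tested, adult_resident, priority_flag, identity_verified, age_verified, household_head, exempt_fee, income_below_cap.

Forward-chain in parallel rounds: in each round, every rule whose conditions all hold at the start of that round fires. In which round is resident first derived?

4

Round 1 — rule 5, rule 6, rule 8, derive citizen, has_dependent, has_valid_id.
Round 2 — rule 7, derive eligible_subsidy.
Round 3 — rule 2, derive over_18.
Round 4 — rule 1, derive resident.
resident first appears in round 4.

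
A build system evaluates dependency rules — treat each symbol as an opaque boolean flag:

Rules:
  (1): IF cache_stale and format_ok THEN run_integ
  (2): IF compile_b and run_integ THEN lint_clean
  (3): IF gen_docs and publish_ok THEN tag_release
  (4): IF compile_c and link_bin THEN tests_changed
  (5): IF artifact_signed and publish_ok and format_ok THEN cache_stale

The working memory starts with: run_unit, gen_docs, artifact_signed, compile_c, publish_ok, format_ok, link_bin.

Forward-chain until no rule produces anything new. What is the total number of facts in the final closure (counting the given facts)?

11

[1] (3) [IF gen_docs and publish_ok THEN tag_release]; (4) [IF compile_c and link_bin THEN tests_changed]; (5) [IF artifact_signed and publish_ok and format_ok THEN cache_stale]. ⇒ new: tag_release, tests_changed, cache_stale.
[2] (1) [IF cache_stale and format_ok THEN run_integ]. ⇒ new: run_integ.
Closure: {artifact_signed, cache_stale, compile_c, format_ok, gen_docs, link_bin, publish_ok, run_integ, run_unit, tag_release, tests_changed} — 11 facts.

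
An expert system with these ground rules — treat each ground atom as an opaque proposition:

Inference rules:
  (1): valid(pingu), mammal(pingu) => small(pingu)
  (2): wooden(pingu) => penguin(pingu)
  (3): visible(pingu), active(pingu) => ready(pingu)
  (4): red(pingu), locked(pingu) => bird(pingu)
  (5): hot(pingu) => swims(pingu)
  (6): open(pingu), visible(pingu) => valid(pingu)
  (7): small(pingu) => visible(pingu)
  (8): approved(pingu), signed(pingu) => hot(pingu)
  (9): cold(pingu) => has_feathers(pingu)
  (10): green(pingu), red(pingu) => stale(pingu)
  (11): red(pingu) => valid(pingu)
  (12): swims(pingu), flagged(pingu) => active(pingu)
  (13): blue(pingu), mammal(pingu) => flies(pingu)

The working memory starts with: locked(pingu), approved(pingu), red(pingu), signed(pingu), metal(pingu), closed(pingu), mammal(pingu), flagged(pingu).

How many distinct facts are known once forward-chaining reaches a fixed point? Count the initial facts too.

Round 1: (4) [red(pingu), locked(pingu) => bird(pingu)]; (8) [approved(pingu), signed(pingu) => hot(pingu)]; (11) [red(pingu) => valid(pingu)]. Adds bird(pingu), hot(pingu), valid(pingu).
Round 2: (1) [valid(pingu), mammal(pingu) => small(pingu)]; (5) [hot(pingu) => swims(pingu)]. Adds small(pingu), swims(pingu).
Round 3: (7) [small(pingu) => visible(pingu)]; (12) [swims(pingu), flagged(pingu) => active(pingu)]. Adds visible(pingu), active(pingu).
Round 4: (3) [visible(pingu), active(pingu) => ready(pingu)]. Adds ready(pingu).
Closure: {active(pingu), approved(pingu), bird(pingu), closed(pingu), flagged(pingu), hot(pingu), locked(pingu), mammal(pingu), metal(pingu), ready(pingu), red(pingu), signed(pingu), small(pingu), swims(pingu), valid(pingu), visible(pingu)} — 16 facts.

16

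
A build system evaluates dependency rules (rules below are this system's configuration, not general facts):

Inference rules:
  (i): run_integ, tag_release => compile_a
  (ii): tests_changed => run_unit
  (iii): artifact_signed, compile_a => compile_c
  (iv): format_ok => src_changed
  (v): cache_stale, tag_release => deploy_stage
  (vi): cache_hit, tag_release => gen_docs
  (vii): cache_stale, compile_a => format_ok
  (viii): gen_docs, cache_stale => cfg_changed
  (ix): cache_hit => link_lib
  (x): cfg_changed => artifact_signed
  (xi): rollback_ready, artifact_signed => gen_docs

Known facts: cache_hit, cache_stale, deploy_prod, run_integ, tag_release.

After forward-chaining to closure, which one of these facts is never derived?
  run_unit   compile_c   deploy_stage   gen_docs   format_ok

Round 1: (i) [run_integ, tag_release => compile_a]; (v) [cache_stale, tag_release => deploy_stage]; (vi) [cache_hit, tag_release => gen_docs]; (ix) [cache_hit => link_lib]. Adds compile_a, deploy_stage, gen_docs, link_lib.
Round 2: (vii) [cache_stale, compile_a => format_ok]; (viii) [gen_docs, cache_stale => cfg_changed]. Adds format_ok, cfg_changed.
Round 3: (iv) [format_ok => src_changed]; (x) [cfg_changed => artifact_signed]. Adds src_changed, artifact_signed.
Round 4: (iii) [artifact_signed, compile_a => compile_c]. Adds compile_c.
Derived: deploy_stage (round 1), gen_docs (round 1), compile_c (round 4), format_ok (round 2). run_unit never appears in any round.

run_unit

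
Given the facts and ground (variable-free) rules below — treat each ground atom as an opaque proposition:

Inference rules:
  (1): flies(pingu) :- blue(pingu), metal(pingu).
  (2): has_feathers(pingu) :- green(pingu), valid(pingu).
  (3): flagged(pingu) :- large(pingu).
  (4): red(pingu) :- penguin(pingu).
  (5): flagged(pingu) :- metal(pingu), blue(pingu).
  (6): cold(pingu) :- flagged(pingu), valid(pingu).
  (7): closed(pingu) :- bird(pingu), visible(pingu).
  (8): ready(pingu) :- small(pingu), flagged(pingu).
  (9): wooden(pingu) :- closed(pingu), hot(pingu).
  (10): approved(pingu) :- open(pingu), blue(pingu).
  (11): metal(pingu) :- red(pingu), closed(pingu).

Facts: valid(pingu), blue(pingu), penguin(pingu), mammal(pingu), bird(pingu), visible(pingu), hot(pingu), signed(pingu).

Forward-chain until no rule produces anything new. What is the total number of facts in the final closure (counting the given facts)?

Round 1: (4) [red(pingu) :- penguin(pingu).]; (7) [closed(pingu) :- bird(pingu), visible(pingu).]. New: red(pingu), closed(pingu).
Round 2: (9) [wooden(pingu) :- closed(pingu), hot(pingu).]; (11) [metal(pingu) :- red(pingu), closed(pingu).]. New: wooden(pingu), metal(pingu).
Round 3: (1) [flies(pingu) :- blue(pingu), metal(pingu).]; (5) [flagged(pingu) :- metal(pingu), blue(pingu).]. New: flies(pingu), flagged(pingu).
Round 4: (6) [cold(pingu) :- flagged(pingu), valid(pingu).]. New: cold(pingu).
Closure: {bird(pingu), blue(pingu), closed(pingu), cold(pingu), flagged(pingu), flies(pingu), hot(pingu), mammal(pingu), metal(pingu), penguin(pingu), red(pingu), signed(pingu), valid(pingu), visible(pingu), wooden(pingu)} — 15 facts.

15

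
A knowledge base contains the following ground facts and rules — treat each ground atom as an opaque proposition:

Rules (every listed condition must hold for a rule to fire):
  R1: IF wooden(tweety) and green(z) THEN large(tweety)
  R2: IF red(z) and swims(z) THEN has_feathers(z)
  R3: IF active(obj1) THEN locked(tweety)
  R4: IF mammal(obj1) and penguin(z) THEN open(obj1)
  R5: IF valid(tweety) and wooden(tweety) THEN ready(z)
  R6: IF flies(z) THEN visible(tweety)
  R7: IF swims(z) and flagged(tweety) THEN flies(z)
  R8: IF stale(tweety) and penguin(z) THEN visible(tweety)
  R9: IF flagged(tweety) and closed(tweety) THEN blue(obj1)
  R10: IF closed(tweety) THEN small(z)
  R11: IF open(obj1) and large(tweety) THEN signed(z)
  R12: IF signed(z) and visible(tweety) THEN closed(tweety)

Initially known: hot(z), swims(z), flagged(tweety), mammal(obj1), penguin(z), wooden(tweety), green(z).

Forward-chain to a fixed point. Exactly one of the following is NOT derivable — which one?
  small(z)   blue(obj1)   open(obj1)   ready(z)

ready(z)

Round 1 — R1, R4, R7, derive large(tweety), open(obj1), flies(z).
Round 2 — R6, R11, derive visible(tweety), signed(z).
Round 3 — R12, derive closed(tweety).
Round 4 — R9, R10, derive blue(obj1), small(z).
Derived: blue(obj1) (round 4), open(obj1) (round 1), small(z) (round 4). ready(z) never appears in any round.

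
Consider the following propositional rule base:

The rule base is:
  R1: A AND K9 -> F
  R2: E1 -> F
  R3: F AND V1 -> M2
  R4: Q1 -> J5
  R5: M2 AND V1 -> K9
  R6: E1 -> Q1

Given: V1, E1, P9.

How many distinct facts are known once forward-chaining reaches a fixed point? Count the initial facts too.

8

Round 1: R2 [E1 -> F]; R6 [E1 -> Q1]. New: F, Q1.
Round 2: R3 [F AND V1 -> M2]; R4 [Q1 -> J5]. New: M2, J5.
Round 3: R5 [M2 AND V1 -> K9]. New: K9.
Closure: {E1, F, J5, K9, M2, P9, Q1, V1} — 8 facts.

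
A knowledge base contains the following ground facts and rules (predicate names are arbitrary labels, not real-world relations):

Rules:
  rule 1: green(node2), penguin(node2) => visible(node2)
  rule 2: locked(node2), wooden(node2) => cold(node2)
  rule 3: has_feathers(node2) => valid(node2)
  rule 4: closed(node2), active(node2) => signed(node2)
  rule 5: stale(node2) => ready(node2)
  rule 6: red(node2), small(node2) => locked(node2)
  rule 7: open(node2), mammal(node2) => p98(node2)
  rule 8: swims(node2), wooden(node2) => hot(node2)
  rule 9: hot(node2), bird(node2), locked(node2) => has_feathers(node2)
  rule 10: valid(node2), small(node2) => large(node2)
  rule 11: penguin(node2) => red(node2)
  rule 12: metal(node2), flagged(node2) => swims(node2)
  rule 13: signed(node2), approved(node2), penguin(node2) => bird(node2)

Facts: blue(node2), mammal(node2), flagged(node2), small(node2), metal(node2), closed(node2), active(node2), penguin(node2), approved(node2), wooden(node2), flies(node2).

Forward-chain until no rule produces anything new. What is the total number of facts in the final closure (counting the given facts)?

Round 1: rule 4 [closed(node2), active(node2) => signed(node2)]; rule 11 [penguin(node2) => red(node2)]; rule 12 [metal(node2), flagged(node2) => swims(node2)]. Adds signed(node2), red(node2), swims(node2).
Round 2: rule 6 [red(node2), small(node2) => locked(node2)]; rule 8 [swims(node2), wooden(node2) => hot(node2)]; rule 13 [signed(node2), approved(node2), penguin(node2) => bird(node2)]. Adds locked(node2), hot(node2), bird(node2).
Round 3: rule 2 [locked(node2), wooden(node2) => cold(node2)]; rule 9 [hot(node2), bird(node2), locked(node2) => has_feathers(node2)]. Adds cold(node2), has_feathers(node2).
Round 4: rule 3 [has_feathers(node2) => valid(node2)]. Adds valid(node2).
Round 5: rule 10 [valid(node2), small(node2) => large(node2)]. Adds large(node2).
Closure: {active(node2), approved(node2), bird(node2), blue(node2), closed(node2), cold(node2), flagged(node2), flies(node2), has_feathers(node2), hot(node2), large(node2), locked(node2), mammal(node2), metal(node2), penguin(node2), red(node2), signed(node2), small(node2), swims(node2), valid(node2), wooden(node2)} — 21 facts.

21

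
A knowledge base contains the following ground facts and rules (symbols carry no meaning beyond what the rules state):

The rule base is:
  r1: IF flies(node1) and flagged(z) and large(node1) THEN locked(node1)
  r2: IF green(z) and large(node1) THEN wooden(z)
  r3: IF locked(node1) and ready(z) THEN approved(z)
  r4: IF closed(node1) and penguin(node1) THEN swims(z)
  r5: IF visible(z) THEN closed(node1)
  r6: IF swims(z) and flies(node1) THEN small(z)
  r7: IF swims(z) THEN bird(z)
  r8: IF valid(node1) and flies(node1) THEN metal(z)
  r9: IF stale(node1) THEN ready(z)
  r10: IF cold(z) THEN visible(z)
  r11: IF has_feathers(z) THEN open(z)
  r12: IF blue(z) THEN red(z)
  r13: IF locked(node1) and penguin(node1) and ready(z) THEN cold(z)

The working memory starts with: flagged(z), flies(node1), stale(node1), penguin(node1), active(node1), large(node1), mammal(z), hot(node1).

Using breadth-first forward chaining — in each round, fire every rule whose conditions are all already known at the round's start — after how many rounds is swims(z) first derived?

[1] r1 [IF flies(node1) and flagged(z) and large(node1) THEN locked(node1)]; r9 [IF stale(node1) THEN ready(z)]. ⇒ new: locked(node1), ready(z).
[2] r3 [IF locked(node1) and ready(z) THEN approved(z)]; r13 [IF locked(node1) and penguin(node1) and ready(z) THEN cold(z)]. ⇒ new: approved(z), cold(z).
[3] r10 [IF cold(z) THEN visible(z)]. ⇒ new: visible(z).
[4] r5 [IF visible(z) THEN closed(node1)]. ⇒ new: closed(node1).
[5] r4 [IF closed(node1) and penguin(node1) THEN swims(z)]. ⇒ new: swims(z).
swims(z) first appears in round 5.

5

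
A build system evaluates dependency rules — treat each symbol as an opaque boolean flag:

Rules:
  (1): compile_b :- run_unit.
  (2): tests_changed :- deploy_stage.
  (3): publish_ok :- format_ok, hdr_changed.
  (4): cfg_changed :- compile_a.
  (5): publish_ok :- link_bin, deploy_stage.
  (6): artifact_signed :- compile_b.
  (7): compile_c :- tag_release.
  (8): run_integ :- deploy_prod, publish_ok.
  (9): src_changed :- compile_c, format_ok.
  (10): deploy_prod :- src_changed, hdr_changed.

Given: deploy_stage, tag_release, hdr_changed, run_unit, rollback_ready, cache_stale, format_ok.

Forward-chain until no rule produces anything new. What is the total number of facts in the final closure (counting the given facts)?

Round 1: (1) [compile_b :- run_unit.]; (2) [tests_changed :- deploy_stage.]; (3) [publish_ok :- format_ok, hdr_changed.]; (7) [compile_c :- tag_release.]. Adds compile_b, tests_changed, publish_ok, compile_c.
Round 2: (6) [artifact_signed :- compile_b.]; (9) [src_changed :- compile_c, format_ok.]. Adds artifact_signed, src_changed.
Round 3: (10) [deploy_prod :- src_changed, hdr_changed.]. Adds deploy_prod.
Round 4: (8) [run_integ :- deploy_prod, publish_ok.]. Adds run_integ.
Closure: {artifact_signed, cache_stale, compile_b, compile_c, deploy_prod, deploy_stage, format_ok, hdr_changed, publish_ok, rollback_ready, run_integ, run_unit, src_changed, tag_release, tests_changed} — 15 facts.

15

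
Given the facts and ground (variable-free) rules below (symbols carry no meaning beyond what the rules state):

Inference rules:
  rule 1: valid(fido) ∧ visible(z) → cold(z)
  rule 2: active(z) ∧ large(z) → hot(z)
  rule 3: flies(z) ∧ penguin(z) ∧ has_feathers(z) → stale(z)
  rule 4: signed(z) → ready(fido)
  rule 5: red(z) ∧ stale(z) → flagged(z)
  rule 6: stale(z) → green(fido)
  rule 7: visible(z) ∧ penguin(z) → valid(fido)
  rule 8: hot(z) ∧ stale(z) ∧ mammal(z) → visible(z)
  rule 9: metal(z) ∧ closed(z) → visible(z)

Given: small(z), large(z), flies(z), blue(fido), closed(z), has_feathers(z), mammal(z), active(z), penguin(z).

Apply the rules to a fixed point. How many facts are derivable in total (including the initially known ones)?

15

Round 1 — rule 2, rule 3, derive hot(z), stale(z).
Round 2 — rule 6, rule 8, derive green(fido), visible(z).
Round 3 — rule 7, derive valid(fido).
Round 4 — rule 1, derive cold(z).
Closure: {active(z), blue(fido), closed(z), cold(z), flies(z), green(fido), has_feathers(z), hot(z), large(z), mammal(z), penguin(z), small(z), stale(z), valid(fido), visible(z)} — 15 facts.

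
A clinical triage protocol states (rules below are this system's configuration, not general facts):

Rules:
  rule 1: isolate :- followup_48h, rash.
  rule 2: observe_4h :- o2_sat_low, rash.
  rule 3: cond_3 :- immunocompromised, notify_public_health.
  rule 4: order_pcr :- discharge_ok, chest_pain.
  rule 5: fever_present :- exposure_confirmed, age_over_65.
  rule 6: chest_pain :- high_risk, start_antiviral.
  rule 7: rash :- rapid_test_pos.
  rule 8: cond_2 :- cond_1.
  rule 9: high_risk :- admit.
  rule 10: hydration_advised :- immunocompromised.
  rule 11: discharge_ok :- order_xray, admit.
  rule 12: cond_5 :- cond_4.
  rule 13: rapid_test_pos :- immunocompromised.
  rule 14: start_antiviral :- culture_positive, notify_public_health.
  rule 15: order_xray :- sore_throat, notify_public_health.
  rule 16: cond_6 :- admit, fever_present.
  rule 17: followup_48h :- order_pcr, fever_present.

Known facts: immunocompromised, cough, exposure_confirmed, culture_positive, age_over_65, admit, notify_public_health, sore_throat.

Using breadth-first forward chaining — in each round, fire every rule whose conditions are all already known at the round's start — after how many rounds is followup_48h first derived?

Round 1 — rule 3, rule 5, rule 9, rule 10, rule 13, rule 14, rule 15, derive cond_3, fever_present, high_risk, hydration_advised, rapid_test_pos, start_antiviral, order_xray.
Round 2 — rule 6, rule 7, rule 11, rule 16, derive chest_pain, rash, discharge_ok, cond_6.
Round 3 — rule 4, derive order_pcr.
Round 4 — rule 17, derive followup_48h.
followup_48h first appears in round 4.

4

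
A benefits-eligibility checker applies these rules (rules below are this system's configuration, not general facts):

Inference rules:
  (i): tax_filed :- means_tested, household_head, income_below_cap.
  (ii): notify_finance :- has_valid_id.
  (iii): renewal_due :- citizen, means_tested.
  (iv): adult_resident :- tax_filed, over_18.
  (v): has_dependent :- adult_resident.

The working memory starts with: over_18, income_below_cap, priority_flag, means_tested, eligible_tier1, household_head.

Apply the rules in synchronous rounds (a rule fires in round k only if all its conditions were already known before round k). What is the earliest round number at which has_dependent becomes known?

Round 1 — (i), derive tax_filed.
Round 2 — (iv), derive adult_resident.
Round 3 — (v), derive has_dependent.
has_dependent first appears in round 3.

3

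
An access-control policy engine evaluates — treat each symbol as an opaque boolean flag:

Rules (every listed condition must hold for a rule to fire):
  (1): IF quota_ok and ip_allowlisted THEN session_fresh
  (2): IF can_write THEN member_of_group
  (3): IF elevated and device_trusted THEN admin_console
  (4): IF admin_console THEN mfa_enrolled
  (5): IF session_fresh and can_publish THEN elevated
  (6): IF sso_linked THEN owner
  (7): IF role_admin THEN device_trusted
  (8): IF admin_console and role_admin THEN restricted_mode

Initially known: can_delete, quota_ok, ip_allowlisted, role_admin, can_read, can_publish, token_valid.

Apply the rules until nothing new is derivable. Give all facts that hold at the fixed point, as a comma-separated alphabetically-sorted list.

admin_console, can_delete, can_publish, can_read, device_trusted, elevated, ip_allowlisted, mfa_enrolled, quota_ok, restricted_mode, role_admin, session_fresh, token_valid

Round 1: (1) [IF quota_ok and ip_allowlisted THEN session_fresh]; (7) [IF role_admin THEN device_trusted]. Adds session_fresh, device_trusted.
Round 2: (5) [IF session_fresh and can_publish THEN elevated]. Adds elevated.
Round 3: (3) [IF elevated and device_trusted THEN admin_console]. Adds admin_console.
Round 4: (4) [IF admin_console THEN mfa_enrolled]; (8) [IF admin_console and role_admin THEN restricted_mode]. Adds mfa_enrolled, restricted_mode.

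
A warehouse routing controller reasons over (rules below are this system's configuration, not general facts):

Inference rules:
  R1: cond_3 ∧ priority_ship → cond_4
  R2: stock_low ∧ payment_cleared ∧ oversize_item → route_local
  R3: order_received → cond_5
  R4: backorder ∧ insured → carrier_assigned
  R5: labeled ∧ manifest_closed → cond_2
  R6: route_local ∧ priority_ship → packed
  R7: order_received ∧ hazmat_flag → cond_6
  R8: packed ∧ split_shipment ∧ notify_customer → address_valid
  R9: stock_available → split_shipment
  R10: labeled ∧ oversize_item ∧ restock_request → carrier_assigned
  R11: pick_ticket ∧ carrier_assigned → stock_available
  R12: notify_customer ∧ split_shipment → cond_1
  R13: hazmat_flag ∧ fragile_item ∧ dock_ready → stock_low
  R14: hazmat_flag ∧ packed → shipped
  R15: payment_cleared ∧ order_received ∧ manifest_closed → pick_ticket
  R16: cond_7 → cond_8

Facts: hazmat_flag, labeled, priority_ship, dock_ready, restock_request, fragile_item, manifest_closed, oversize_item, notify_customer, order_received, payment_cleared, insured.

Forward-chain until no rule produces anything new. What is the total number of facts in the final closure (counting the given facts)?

Round 1 fires R3, R5, R7, R10, R13, R15, giving cond_5, cond_2, cond_6, carrier_assigned, stock_low, pick_ticket.
Round 2 fires R2, R11, giving route_local, stock_available.
Round 3 fires R6, R9, giving packed, split_shipment.
Round 4 fires R8, R12, R14, giving address_valid, cond_1, shipped.
Closure: {address_valid, carrier_assigned, cond_1, cond_2, cond_5, cond_6, dock_ready, fragile_item, hazmat_flag, insured, labeled, manifest_closed, notify_customer, order_received, oversize_item, packed, payment_cleared, pick_ticket, priority_ship, restock_request, route_local, shipped, split_shipment, stock_available, stock_low} — 25 facts.

25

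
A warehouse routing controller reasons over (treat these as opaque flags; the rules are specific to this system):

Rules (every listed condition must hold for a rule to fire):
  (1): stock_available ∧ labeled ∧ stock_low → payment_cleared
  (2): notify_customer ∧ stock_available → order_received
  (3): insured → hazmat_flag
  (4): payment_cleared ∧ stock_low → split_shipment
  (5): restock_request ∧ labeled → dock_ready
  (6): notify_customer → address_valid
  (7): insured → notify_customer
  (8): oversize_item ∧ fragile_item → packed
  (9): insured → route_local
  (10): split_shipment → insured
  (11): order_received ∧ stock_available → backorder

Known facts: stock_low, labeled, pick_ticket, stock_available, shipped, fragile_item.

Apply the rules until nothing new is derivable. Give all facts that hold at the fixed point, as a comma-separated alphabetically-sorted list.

Round 1: (1) [stock_available ∧ labeled ∧ stock_low → payment_cleared]. Adds payment_cleared.
Round 2: (4) [payment_cleared ∧ stock_low → split_shipment]. Adds split_shipment.
Round 3: (10) [split_shipment → insured]. Adds insured.
Round 4: (3) [insured → hazmat_flag]; (7) [insured → notify_customer]; (9) [insured → route_local]. Adds hazmat_flag, notify_customer, route_local.
Round 5: (2) [notify_customer ∧ stock_available → order_received]; (6) [notify_customer → address_valid]. Adds order_received, address_valid.
Round 6: (11) [order_received ∧ stock_available → backorder]. Adds backorder.

address_valid, backorder, fragile_item, hazmat_flag, insured, labeled, notify_customer, order_received, payment_cleared, pick_ticket, route_local, shipped, split_shipment, stock_available, stock_low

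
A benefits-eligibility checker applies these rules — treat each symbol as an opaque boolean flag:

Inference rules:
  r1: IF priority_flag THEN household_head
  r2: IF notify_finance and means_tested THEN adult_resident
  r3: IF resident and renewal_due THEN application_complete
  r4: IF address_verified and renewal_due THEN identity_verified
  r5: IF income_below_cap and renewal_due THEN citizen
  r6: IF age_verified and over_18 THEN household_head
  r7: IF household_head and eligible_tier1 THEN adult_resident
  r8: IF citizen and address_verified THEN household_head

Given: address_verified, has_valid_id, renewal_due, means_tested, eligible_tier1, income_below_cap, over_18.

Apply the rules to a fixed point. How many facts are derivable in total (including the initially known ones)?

Round 1 fires r4, r5, giving identity_verified, citizen.
Round 2 fires r8, giving household_head.
Round 3 fires r7, giving adult_resident.
Closure: {address_verified, adult_resident, citizen, eligible_tier1, has_valid_id, household_head, identity_verified, income_below_cap, means_tested, over_18, renewal_due} — 11 facts.

11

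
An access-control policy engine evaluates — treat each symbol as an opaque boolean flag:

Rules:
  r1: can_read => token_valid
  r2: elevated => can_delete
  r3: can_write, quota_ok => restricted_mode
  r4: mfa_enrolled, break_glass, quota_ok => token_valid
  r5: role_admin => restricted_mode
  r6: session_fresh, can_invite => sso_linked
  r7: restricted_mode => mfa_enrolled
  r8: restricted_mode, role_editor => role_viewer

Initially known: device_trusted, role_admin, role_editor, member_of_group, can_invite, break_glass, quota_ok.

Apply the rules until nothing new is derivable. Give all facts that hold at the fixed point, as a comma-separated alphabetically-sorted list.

break_glass, can_invite, device_trusted, member_of_group, mfa_enrolled, quota_ok, restricted_mode, role_admin, role_editor, role_viewer, token_valid

Round 1: r5 [role_admin => restricted_mode]. Adds restricted_mode.
Round 2: r7 [restricted_mode => mfa_enrolled]; r8 [restricted_mode, role_editor => role_viewer]. Adds mfa_enrolled, role_viewer.
Round 3: r4 [mfa_enrolled, break_glass, quota_ok => token_valid]. Adds token_valid.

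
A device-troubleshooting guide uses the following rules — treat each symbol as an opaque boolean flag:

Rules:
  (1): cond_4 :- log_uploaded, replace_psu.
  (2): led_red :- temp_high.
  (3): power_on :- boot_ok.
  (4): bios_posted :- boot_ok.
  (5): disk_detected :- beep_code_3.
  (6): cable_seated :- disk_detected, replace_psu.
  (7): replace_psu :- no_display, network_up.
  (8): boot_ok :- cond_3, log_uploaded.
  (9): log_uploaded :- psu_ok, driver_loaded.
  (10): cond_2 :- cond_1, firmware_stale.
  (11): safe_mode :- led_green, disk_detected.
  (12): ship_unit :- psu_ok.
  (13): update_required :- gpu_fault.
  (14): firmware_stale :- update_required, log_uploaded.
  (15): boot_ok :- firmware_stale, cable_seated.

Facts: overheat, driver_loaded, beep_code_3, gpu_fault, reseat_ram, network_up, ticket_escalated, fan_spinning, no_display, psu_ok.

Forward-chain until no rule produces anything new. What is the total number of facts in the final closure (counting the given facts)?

Round 1 — (5), (7), (9), (12), (13), derive disk_detected, replace_psu, log_uploaded, ship_unit, update_required.
Round 2 — (1), (6), (14), derive cond_4, cable_seated, firmware_stale.
Round 3 — (15), derive boot_ok.
Round 4 — (3), (4), derive power_on, bios_posted.
Closure: {beep_code_3, bios_posted, boot_ok, cable_seated, cond_4, disk_detected, driver_loaded, fan_spinning, firmware_stale, gpu_fault, log_uploaded, network_up, no_display, overheat, power_on, psu_ok, replace_psu, reseat_ram, ship_unit, ticket_escalated, update_required} — 21 facts.

21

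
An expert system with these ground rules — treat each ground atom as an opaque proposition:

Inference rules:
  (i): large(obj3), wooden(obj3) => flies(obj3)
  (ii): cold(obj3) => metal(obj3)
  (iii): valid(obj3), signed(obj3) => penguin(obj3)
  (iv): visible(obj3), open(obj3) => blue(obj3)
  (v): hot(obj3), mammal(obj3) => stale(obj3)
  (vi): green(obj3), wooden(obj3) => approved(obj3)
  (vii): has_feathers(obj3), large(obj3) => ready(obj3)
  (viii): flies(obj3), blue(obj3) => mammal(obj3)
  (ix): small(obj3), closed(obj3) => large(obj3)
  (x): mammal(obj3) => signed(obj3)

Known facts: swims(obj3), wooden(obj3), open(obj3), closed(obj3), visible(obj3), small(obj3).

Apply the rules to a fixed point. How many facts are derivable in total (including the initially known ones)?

Round 1: (iv) [visible(obj3), open(obj3) => blue(obj3)]; (ix) [small(obj3), closed(obj3) => large(obj3)]. New: blue(obj3), large(obj3).
Round 2: (i) [large(obj3), wooden(obj3) => flies(obj3)]. New: flies(obj3).
Round 3: (viii) [flies(obj3), blue(obj3) => mammal(obj3)]. New: mammal(obj3).
Round 4: (x) [mammal(obj3) => signed(obj3)]. New: signed(obj3).
Closure: {blue(obj3), closed(obj3), flies(obj3), large(obj3), mammal(obj3), open(obj3), signed(obj3), small(obj3), swims(obj3), visible(obj3), wooden(obj3)} — 11 facts.

11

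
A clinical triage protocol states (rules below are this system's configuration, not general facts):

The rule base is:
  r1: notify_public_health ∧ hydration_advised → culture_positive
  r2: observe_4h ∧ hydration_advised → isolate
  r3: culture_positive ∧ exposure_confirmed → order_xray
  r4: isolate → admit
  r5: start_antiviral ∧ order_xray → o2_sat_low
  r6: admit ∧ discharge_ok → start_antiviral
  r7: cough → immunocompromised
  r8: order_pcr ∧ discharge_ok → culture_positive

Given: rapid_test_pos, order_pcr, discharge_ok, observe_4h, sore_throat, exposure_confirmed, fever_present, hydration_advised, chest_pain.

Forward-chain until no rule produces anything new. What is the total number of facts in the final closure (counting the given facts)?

Round 1 — r2, r8, derive isolate, culture_positive.
Round 2 — r3, r4, derive order_xray, admit.
Round 3 — r6, derive start_antiviral.
Round 4 — r5, derive o2_sat_low.
Closure: {admit, chest_pain, culture_positive, discharge_ok, exposure_confirmed, fever_present, hydration_advised, isolate, o2_sat_low, observe_4h, order_pcr, order_xray, rapid_test_pos, sore_throat, start_antiviral} — 15 facts.

15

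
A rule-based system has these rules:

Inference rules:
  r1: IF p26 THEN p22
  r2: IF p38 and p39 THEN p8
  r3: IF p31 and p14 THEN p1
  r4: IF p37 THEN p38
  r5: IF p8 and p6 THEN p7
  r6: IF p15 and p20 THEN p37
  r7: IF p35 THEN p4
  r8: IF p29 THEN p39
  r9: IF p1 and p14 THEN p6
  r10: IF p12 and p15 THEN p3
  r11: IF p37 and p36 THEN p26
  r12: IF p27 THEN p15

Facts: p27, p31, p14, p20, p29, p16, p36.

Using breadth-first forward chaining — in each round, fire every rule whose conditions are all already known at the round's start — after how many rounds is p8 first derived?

Round 1 fires r3, r8, r12, giving p1, p39, p15.
Round 2 fires r6, r9, giving p37, p6.
Round 3 fires r4, r11, giving p38, p26.
Round 4 fires r1, r2, giving p22, p8.
p8 first appears in round 4.

4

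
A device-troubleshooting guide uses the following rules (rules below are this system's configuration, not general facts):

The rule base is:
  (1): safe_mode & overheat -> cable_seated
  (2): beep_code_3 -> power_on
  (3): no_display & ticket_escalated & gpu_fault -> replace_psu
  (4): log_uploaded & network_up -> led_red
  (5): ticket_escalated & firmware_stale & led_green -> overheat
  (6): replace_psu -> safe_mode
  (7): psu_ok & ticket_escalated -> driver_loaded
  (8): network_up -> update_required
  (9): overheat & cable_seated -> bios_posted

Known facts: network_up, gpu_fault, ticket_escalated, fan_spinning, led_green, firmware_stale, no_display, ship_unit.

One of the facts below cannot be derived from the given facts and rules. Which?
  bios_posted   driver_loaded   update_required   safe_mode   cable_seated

driver_loaded

[1] (3) [no_display & ticket_escalated & gpu_fault -> replace_psu]; (5) [ticket_escalated & firmware_stale & led_green -> overheat]; (8) [network_up -> update_required]. ⇒ new: replace_psu, overheat, update_required.
[2] (6) [replace_psu -> safe_mode]. ⇒ new: safe_mode.
[3] (1) [safe_mode & overheat -> cable_seated]. ⇒ new: cable_seated.
[4] (9) [overheat & cable_seated -> bios_posted]. ⇒ new: bios_posted.
Derived: update_required (round 1), bios_posted (round 4), cable_seated (round 3), safe_mode (round 2). driver_loaded never appears in any round.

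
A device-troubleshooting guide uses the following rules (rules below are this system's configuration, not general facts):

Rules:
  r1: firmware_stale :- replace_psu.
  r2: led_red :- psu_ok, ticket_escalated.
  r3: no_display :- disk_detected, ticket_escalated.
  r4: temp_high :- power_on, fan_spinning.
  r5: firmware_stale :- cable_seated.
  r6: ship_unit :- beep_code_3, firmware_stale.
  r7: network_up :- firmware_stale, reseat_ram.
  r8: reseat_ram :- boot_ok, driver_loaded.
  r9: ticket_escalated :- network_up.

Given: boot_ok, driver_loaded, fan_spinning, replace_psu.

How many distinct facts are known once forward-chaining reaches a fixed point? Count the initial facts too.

8

[1] r1 [firmware_stale :- replace_psu.]; r8 [reseat_ram :- boot_ok, driver_loaded.]. ⇒ new: firmware_stale, reseat_ram.
[2] r7 [network_up :- firmware_stale, reseat_ram.]. ⇒ new: network_up.
[3] r9 [ticket_escalated :- network_up.]. ⇒ new: ticket_escalated.
Closure: {boot_ok, driver_loaded, fan_spinning, firmware_stale, network_up, replace_psu, reseat_ram, ticket_escalated} — 8 facts.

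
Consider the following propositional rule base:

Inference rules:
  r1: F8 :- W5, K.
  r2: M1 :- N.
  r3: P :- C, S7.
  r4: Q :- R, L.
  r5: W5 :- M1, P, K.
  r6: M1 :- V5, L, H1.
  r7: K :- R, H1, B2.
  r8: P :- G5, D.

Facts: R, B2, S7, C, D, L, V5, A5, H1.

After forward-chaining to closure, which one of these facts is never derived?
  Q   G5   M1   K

Round 1: r3 [P :- C, S7.]; r4 [Q :- R, L.]; r6 [M1 :- V5, L, H1.]; r7 [K :- R, H1, B2.]. Adds P, Q, M1, K.
Round 2: r5 [W5 :- M1, P, K.]. Adds W5.
Round 3: r1 [F8 :- W5, K.]. Adds F8.
Derived: K (round 1), Q (round 1), M1 (round 1). G5 never appears in any round.

G5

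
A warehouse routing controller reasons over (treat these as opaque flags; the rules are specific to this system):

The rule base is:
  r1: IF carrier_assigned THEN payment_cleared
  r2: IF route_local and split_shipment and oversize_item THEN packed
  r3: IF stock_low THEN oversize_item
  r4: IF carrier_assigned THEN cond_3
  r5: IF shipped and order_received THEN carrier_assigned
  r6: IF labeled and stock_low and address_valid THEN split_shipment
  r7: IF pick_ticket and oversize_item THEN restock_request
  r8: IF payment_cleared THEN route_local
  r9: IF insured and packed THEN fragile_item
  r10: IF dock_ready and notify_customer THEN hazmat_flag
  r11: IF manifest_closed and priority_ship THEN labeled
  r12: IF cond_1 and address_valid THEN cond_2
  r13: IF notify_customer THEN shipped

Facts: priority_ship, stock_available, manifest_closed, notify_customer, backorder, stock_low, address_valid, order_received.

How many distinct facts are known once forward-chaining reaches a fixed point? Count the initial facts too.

17

Round 1: r3 [IF stock_low THEN oversize_item]; r11 [IF manifest_closed and priority_ship THEN labeled]; r13 [IF notify_customer THEN shipped]. Adds oversize_item, labeled, shipped.
Round 2: r5 [IF shipped and order_received THEN carrier_assigned]; r6 [IF labeled and stock_low and address_valid THEN split_shipment]. Adds carrier_assigned, split_shipment.
Round 3: r1 [IF carrier_assigned THEN payment_cleared]; r4 [IF carrier_assigned THEN cond_3]. Adds payment_cleared, cond_3.
Round 4: r8 [IF payment_cleared THEN route_local]. Adds route_local.
Round 5: r2 [IF route_local and split_shipment and oversize_item THEN packed]. Adds packed.
Closure: {address_valid, backorder, carrier_assigned, cond_3, labeled, manifest_closed, notify_customer, order_received, oversize_item, packed, payment_cleared, priority_ship, route_local, shipped, split_shipment, stock_available, stock_low} — 17 facts.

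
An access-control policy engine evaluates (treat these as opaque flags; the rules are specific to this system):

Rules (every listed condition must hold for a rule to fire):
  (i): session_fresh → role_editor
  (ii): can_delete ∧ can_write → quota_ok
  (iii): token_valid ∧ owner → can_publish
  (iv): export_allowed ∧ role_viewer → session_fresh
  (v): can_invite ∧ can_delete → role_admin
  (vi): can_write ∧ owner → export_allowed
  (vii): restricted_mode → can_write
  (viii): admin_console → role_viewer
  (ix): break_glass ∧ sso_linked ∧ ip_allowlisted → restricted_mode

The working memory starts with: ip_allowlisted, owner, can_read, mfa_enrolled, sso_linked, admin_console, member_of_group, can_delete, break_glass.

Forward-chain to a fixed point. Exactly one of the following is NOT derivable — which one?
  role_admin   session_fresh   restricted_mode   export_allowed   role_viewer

role_admin

Round 1 fires (viii), (ix), giving role_viewer, restricted_mode.
Round 2 fires (vii), giving can_write.
Round 3 fires (ii), (vi), giving quota_ok, export_allowed.
Round 4 fires (iv), giving session_fresh.
Round 5 fires (i), giving role_editor.
Derived: session_fresh (round 4), role_viewer (round 1), export_allowed (round 3), restricted_mode (round 1). role_admin never appears in any round.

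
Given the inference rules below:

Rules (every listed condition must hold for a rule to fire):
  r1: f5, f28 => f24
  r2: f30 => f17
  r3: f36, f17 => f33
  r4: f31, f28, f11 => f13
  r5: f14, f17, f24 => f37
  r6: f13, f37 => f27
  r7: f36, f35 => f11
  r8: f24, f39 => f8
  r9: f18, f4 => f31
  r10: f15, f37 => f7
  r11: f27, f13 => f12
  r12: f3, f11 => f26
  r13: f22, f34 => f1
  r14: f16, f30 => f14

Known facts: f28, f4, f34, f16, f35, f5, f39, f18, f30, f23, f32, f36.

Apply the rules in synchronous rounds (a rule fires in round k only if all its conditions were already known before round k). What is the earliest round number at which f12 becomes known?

Round 1: r1 [f5, f28 => f24]; r2 [f30 => f17]; r7 [f36, f35 => f11]; r9 [f18, f4 => f31]; r14 [f16, f30 => f14]. New: f24, f17, f11, f31, f14.
Round 2: r3 [f36, f17 => f33]; r4 [f31, f28, f11 => f13]; r5 [f14, f17, f24 => f37]; r8 [f24, f39 => f8]. New: f33, f13, f37, f8.
Round 3: r6 [f13, f37 => f27]. New: f27.
Round 4: r11 [f27, f13 => f12]. New: f12.
f12 first appears in round 4.

4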